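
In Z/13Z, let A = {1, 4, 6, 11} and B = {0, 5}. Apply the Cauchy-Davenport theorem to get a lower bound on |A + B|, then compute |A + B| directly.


Cauchy-Davenport: |A + B| ≥ min(p, |A| + |B| - 1) for A, B nonempty in Z/pZ.
|A| = 4, |B| = 2, p = 13.
CD lower bound = min(13, 4 + 2 - 1) = min(13, 5) = 5.
Compute A + B mod 13 directly:
a = 1: 1+0=1, 1+5=6
a = 4: 4+0=4, 4+5=9
a = 6: 6+0=6, 6+5=11
a = 11: 11+0=11, 11+5=3
A + B = {1, 3, 4, 6, 9, 11}, so |A + B| = 6.
Verify: 6 ≥ 5? Yes ✓.

CD lower bound = 5, actual |A + B| = 6.


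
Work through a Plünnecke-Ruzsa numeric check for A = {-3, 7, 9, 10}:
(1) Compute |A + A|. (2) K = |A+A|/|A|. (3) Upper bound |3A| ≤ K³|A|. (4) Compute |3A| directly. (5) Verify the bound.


|A| = 4.
Step 1: Compute A + A by enumerating all 16 pairs.
A + A = {-6, 4, 6, 7, 14, 16, 17, 18, 19, 20}, so |A + A| = 10.
Step 2: Doubling constant K = |A + A|/|A| = 10/4 = 10/4 ≈ 2.5000.
Step 3: Plünnecke-Ruzsa gives |3A| ≤ K³·|A| = (2.5000)³ · 4 ≈ 62.5000.
Step 4: Compute 3A = A + A + A directly by enumerating all triples (a,b,c) ∈ A³; |3A| = 19.
Step 5: Check 19 ≤ 62.5000? Yes ✓.

K = 10/4, Plünnecke-Ruzsa bound K³|A| ≈ 62.5000, |3A| = 19, inequality holds.


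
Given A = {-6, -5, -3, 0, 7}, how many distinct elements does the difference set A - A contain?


A - A = {a - a' : a, a' ∈ A}; |A| = 5.
Bounds: 2|A|-1 ≤ |A - A| ≤ |A|² - |A| + 1, i.e. 9 ≤ |A - A| ≤ 21.
Note: 0 ∈ A - A always (from a - a). The set is symmetric: if d ∈ A - A then -d ∈ A - A.
Enumerate nonzero differences d = a - a' with a > a' (then include -d):
Positive differences: {1, 2, 3, 5, 6, 7, 10, 12, 13}
Full difference set: {0} ∪ (positive diffs) ∪ (negative diffs).
|A - A| = 1 + 2·9 = 19 (matches direct enumeration: 19).

|A - A| = 19


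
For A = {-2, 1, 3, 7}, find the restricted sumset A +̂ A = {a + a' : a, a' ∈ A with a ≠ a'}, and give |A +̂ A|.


Restricted sumset: A +̂ A = {a + a' : a ∈ A, a' ∈ A, a ≠ a'}.
Equivalently, take A + A and drop any sum 2a that is achievable ONLY as a + a for a ∈ A (i.e. sums representable only with equal summands).
Enumerate pairs (a, a') with a < a' (symmetric, so each unordered pair gives one sum; this covers all a ≠ a'):
  -2 + 1 = -1
  -2 + 3 = 1
  -2 + 7 = 5
  1 + 3 = 4
  1 + 7 = 8
  3 + 7 = 10
Collected distinct sums: {-1, 1, 4, 5, 8, 10}
|A +̂ A| = 6
(Reference bound: |A +̂ A| ≥ 2|A| - 3 for |A| ≥ 2, with |A| = 4 giving ≥ 5.)

|A +̂ A| = 6


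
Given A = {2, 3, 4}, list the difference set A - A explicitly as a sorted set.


A - A = {a - a' : a, a' ∈ A}.
Compute a - a' for each ordered pair (a, a'):
a = 2: 2-2=0, 2-3=-1, 2-4=-2
a = 3: 3-2=1, 3-3=0, 3-4=-1
a = 4: 4-2=2, 4-3=1, 4-4=0
Collecting distinct values (and noting 0 appears from a-a):
A - A = {-2, -1, 0, 1, 2}
|A - A| = 5

A - A = {-2, -1, 0, 1, 2}


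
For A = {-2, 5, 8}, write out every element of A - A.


A - A = {a - a' : a, a' ∈ A}.
Compute a - a' for each ordered pair (a, a'):
a = -2: -2--2=0, -2-5=-7, -2-8=-10
a = 5: 5--2=7, 5-5=0, 5-8=-3
a = 8: 8--2=10, 8-5=3, 8-8=0
Collecting distinct values (and noting 0 appears from a-a):
A - A = {-10, -7, -3, 0, 3, 7, 10}
|A - A| = 7

A - A = {-10, -7, -3, 0, 3, 7, 10}


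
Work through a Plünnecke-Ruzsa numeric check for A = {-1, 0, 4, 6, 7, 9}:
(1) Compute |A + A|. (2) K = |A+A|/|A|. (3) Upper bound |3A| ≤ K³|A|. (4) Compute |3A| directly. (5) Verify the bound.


|A| = 6.
Step 1: Compute A + A by enumerating all 36 pairs.
A + A = {-2, -1, 0, 3, 4, 5, 6, 7, 8, 9, 10, 11, 12, 13, 14, 15, 16, 18}, so |A + A| = 18.
Step 2: Doubling constant K = |A + A|/|A| = 18/6 = 18/6 ≈ 3.0000.
Step 3: Plünnecke-Ruzsa gives |3A| ≤ K³·|A| = (3.0000)³ · 6 ≈ 162.0000.
Step 4: Compute 3A = A + A + A directly by enumerating all triples (a,b,c) ∈ A³; |3A| = 29.
Step 5: Check 29 ≤ 162.0000? Yes ✓.

K = 18/6, Plünnecke-Ruzsa bound K³|A| ≈ 162.0000, |3A| = 29, inequality holds.


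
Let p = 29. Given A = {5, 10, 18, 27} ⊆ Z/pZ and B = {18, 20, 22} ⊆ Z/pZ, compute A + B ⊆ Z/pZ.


Work in Z/29Z: reduce every sum a + b modulo 29.
Enumerate all 12 pairs:
a = 5: 5+18=23, 5+20=25, 5+22=27
a = 10: 10+18=28, 10+20=1, 10+22=3
a = 18: 18+18=7, 18+20=9, 18+22=11
a = 27: 27+18=16, 27+20=18, 27+22=20
Distinct residues collected: {1, 3, 7, 9, 11, 16, 18, 20, 23, 25, 27, 28}
|A + B| = 12 (out of 29 total residues).

A + B = {1, 3, 7, 9, 11, 16, 18, 20, 23, 25, 27, 28}


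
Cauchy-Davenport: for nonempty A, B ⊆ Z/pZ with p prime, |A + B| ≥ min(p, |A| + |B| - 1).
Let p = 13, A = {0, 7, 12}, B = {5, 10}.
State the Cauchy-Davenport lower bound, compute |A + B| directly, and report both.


Cauchy-Davenport: |A + B| ≥ min(p, |A| + |B| - 1) for A, B nonempty in Z/pZ.
|A| = 3, |B| = 2, p = 13.
CD lower bound = min(13, 3 + 2 - 1) = min(13, 4) = 4.
Compute A + B mod 13 directly:
a = 0: 0+5=5, 0+10=10
a = 7: 7+5=12, 7+10=4
a = 12: 12+5=4, 12+10=9
A + B = {4, 5, 9, 10, 12}, so |A + B| = 5.
Verify: 5 ≥ 4? Yes ✓.

CD lower bound = 4, actual |A + B| = 5.


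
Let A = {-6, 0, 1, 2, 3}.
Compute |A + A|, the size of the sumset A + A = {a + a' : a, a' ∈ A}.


A + A = {a + a' : a, a' ∈ A}; |A| = 5.
General bounds: 2|A| - 1 ≤ |A + A| ≤ |A|(|A|+1)/2, i.e. 9 ≤ |A + A| ≤ 15.
Lower bound 2|A|-1 is attained iff A is an arithmetic progression.
Enumerate sums a + a' for a ≤ a' (symmetric, so this suffices):
a = -6: -6+-6=-12, -6+0=-6, -6+1=-5, -6+2=-4, -6+3=-3
a = 0: 0+0=0, 0+1=1, 0+2=2, 0+3=3
a = 1: 1+1=2, 1+2=3, 1+3=4
a = 2: 2+2=4, 2+3=5
a = 3: 3+3=6
Distinct sums: {-12, -6, -5, -4, -3, 0, 1, 2, 3, 4, 5, 6}
|A + A| = 12

|A + A| = 12


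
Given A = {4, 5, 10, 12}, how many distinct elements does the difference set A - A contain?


A - A = {a - a' : a, a' ∈ A}; |A| = 4.
Bounds: 2|A|-1 ≤ |A - A| ≤ |A|² - |A| + 1, i.e. 7 ≤ |A - A| ≤ 13.
Note: 0 ∈ A - A always (from a - a). The set is symmetric: if d ∈ A - A then -d ∈ A - A.
Enumerate nonzero differences d = a - a' with a > a' (then include -d):
Positive differences: {1, 2, 5, 6, 7, 8}
Full difference set: {0} ∪ (positive diffs) ∪ (negative diffs).
|A - A| = 1 + 2·6 = 13 (matches direct enumeration: 13).

|A - A| = 13


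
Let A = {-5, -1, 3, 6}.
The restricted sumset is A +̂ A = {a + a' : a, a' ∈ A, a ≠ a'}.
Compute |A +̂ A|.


Restricted sumset: A +̂ A = {a + a' : a ∈ A, a' ∈ A, a ≠ a'}.
Equivalently, take A + A and drop any sum 2a that is achievable ONLY as a + a for a ∈ A (i.e. sums representable only with equal summands).
Enumerate pairs (a, a') with a < a' (symmetric, so each unordered pair gives one sum; this covers all a ≠ a'):
  -5 + -1 = -6
  -5 + 3 = -2
  -5 + 6 = 1
  -1 + 3 = 2
  -1 + 6 = 5
  3 + 6 = 9
Collected distinct sums: {-6, -2, 1, 2, 5, 9}
|A +̂ A| = 6
(Reference bound: |A +̂ A| ≥ 2|A| - 3 for |A| ≥ 2, with |A| = 4 giving ≥ 5.)

|A +̂ A| = 6


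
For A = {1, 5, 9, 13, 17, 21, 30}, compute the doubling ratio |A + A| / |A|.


|A| = 7.
Compute A + A by enumerating all 49 pairs.
A + A = {2, 6, 10, 14, 18, 22, 26, 30, 31, 34, 35, 38, 39, 42, 43, 47, 51, 60}, so |A + A| = 18.
K = |A + A| / |A| = 18/7 (already in lowest terms) ≈ 2.5714.
Reference: AP of size 7 gives K = 13/7 ≈ 1.8571; a fully generic set of size 7 gives K ≈ 4.0000.

|A| = 7, |A + A| = 18, K = 18/7.


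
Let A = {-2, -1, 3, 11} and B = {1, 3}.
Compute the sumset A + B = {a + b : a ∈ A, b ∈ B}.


A + B = {a + b : a ∈ A, b ∈ B}.
Enumerate all |A|·|B| = 4·2 = 8 pairs (a, b) and collect distinct sums.
a = -2: -2+1=-1, -2+3=1
a = -1: -1+1=0, -1+3=2
a = 3: 3+1=4, 3+3=6
a = 11: 11+1=12, 11+3=14
Collecting distinct sums: A + B = {-1, 0, 1, 2, 4, 6, 12, 14}
|A + B| = 8

A + B = {-1, 0, 1, 2, 4, 6, 12, 14}


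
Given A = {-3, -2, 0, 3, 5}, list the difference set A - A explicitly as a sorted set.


A - A = {a - a' : a, a' ∈ A}.
Compute a - a' for each ordered pair (a, a'):
a = -3: -3--3=0, -3--2=-1, -3-0=-3, -3-3=-6, -3-5=-8
a = -2: -2--3=1, -2--2=0, -2-0=-2, -2-3=-5, -2-5=-7
a = 0: 0--3=3, 0--2=2, 0-0=0, 0-3=-3, 0-5=-5
a = 3: 3--3=6, 3--2=5, 3-0=3, 3-3=0, 3-5=-2
a = 5: 5--3=8, 5--2=7, 5-0=5, 5-3=2, 5-5=0
Collecting distinct values (and noting 0 appears from a-a):
A - A = {-8, -7, -6, -5, -3, -2, -1, 0, 1, 2, 3, 5, 6, 7, 8}
|A - A| = 15

A - A = {-8, -7, -6, -5, -3, -2, -1, 0, 1, 2, 3, 5, 6, 7, 8}


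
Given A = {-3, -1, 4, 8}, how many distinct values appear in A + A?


A + A = {a + a' : a, a' ∈ A}; |A| = 4.
General bounds: 2|A| - 1 ≤ |A + A| ≤ |A|(|A|+1)/2, i.e. 7 ≤ |A + A| ≤ 10.
Lower bound 2|A|-1 is attained iff A is an arithmetic progression.
Enumerate sums a + a' for a ≤ a' (symmetric, so this suffices):
a = -3: -3+-3=-6, -3+-1=-4, -3+4=1, -3+8=5
a = -1: -1+-1=-2, -1+4=3, -1+8=7
a = 4: 4+4=8, 4+8=12
a = 8: 8+8=16
Distinct sums: {-6, -4, -2, 1, 3, 5, 7, 8, 12, 16}
|A + A| = 10

|A + A| = 10


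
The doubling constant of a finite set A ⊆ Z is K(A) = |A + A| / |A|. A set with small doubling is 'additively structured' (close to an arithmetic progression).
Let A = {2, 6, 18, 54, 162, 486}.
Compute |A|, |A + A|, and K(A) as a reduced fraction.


|A| = 6.
Compute A + A by enumerating all 36 pairs.
A + A = {4, 8, 12, 20, 24, 36, 56, 60, 72, 108, 164, 168, 180, 216, 324, 488, 492, 504, 540, 648, 972}, so |A + A| = 21.
K = |A + A| / |A| = 21/6 = 7/2 ≈ 3.5000.
Reference: AP of size 6 gives K = 11/6 ≈ 1.8333; a fully generic set of size 6 gives K ≈ 3.5000.

|A| = 6, |A + A| = 21, K = 21/6 = 7/2.


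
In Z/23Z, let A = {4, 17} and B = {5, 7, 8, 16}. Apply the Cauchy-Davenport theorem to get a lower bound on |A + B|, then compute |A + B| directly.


Cauchy-Davenport: |A + B| ≥ min(p, |A| + |B| - 1) for A, B nonempty in Z/pZ.
|A| = 2, |B| = 4, p = 23.
CD lower bound = min(23, 2 + 4 - 1) = min(23, 5) = 5.
Compute A + B mod 23 directly:
a = 4: 4+5=9, 4+7=11, 4+8=12, 4+16=20
a = 17: 17+5=22, 17+7=1, 17+8=2, 17+16=10
A + B = {1, 2, 9, 10, 11, 12, 20, 22}, so |A + B| = 8.
Verify: 8 ≥ 5? Yes ✓.

CD lower bound = 5, actual |A + B| = 8.


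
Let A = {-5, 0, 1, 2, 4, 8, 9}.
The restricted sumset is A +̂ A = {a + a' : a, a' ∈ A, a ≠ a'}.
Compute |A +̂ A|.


Restricted sumset: A +̂ A = {a + a' : a ∈ A, a' ∈ A, a ≠ a'}.
Equivalently, take A + A and drop any sum 2a that is achievable ONLY as a + a for a ∈ A (i.e. sums representable only with equal summands).
Enumerate pairs (a, a') with a < a' (symmetric, so each unordered pair gives one sum; this covers all a ≠ a'):
  -5 + 0 = -5
  -5 + 1 = -4
  -5 + 2 = -3
  -5 + 4 = -1
  -5 + 8 = 3
  -5 + 9 = 4
  0 + 1 = 1
  0 + 2 = 2
  0 + 4 = 4
  0 + 8 = 8
  0 + 9 = 9
  1 + 2 = 3
  1 + 4 = 5
  1 + 8 = 9
  1 + 9 = 10
  2 + 4 = 6
  2 + 8 = 10
  2 + 9 = 11
  4 + 8 = 12
  4 + 9 = 13
  8 + 9 = 17
Collected distinct sums: {-5, -4, -3, -1, 1, 2, 3, 4, 5, 6, 8, 9, 10, 11, 12, 13, 17}
|A +̂ A| = 17
(Reference bound: |A +̂ A| ≥ 2|A| - 3 for |A| ≥ 2, with |A| = 7 giving ≥ 11.)

|A +̂ A| = 17


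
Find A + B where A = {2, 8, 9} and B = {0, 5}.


A + B = {a + b : a ∈ A, b ∈ B}.
Enumerate all |A|·|B| = 3·2 = 6 pairs (a, b) and collect distinct sums.
a = 2: 2+0=2, 2+5=7
a = 8: 8+0=8, 8+5=13
a = 9: 9+0=9, 9+5=14
Collecting distinct sums: A + B = {2, 7, 8, 9, 13, 14}
|A + B| = 6

A + B = {2, 7, 8, 9, 13, 14}


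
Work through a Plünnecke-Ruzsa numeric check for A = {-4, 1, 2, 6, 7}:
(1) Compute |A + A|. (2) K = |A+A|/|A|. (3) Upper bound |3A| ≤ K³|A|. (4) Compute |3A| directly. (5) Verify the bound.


|A| = 5.
Step 1: Compute A + A by enumerating all 25 pairs.
A + A = {-8, -3, -2, 2, 3, 4, 7, 8, 9, 12, 13, 14}, so |A + A| = 12.
Step 2: Doubling constant K = |A + A|/|A| = 12/5 = 12/5 ≈ 2.4000.
Step 3: Plünnecke-Ruzsa gives |3A| ≤ K³·|A| = (2.4000)³ · 5 ≈ 69.1200.
Step 4: Compute 3A = A + A + A directly by enumerating all triples (a,b,c) ∈ A³; |3A| = 22.
Step 5: Check 22 ≤ 69.1200? Yes ✓.

K = 12/5, Plünnecke-Ruzsa bound K³|A| ≈ 69.1200, |3A| = 22, inequality holds.


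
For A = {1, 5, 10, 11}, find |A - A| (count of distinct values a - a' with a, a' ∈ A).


A - A = {a - a' : a, a' ∈ A}; |A| = 4.
Bounds: 2|A|-1 ≤ |A - A| ≤ |A|² - |A| + 1, i.e. 7 ≤ |A - A| ≤ 13.
Note: 0 ∈ A - A always (from a - a). The set is symmetric: if d ∈ A - A then -d ∈ A - A.
Enumerate nonzero differences d = a - a' with a > a' (then include -d):
Positive differences: {1, 4, 5, 6, 9, 10}
Full difference set: {0} ∪ (positive diffs) ∪ (negative diffs).
|A - A| = 1 + 2·6 = 13 (matches direct enumeration: 13).

|A - A| = 13


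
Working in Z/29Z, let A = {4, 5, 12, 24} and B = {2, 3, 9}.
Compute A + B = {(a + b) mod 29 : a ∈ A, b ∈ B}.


Work in Z/29Z: reduce every sum a + b modulo 29.
Enumerate all 12 pairs:
a = 4: 4+2=6, 4+3=7, 4+9=13
a = 5: 5+2=7, 5+3=8, 5+9=14
a = 12: 12+2=14, 12+3=15, 12+9=21
a = 24: 24+2=26, 24+3=27, 24+9=4
Distinct residues collected: {4, 6, 7, 8, 13, 14, 15, 21, 26, 27}
|A + B| = 10 (out of 29 total residues).

A + B = {4, 6, 7, 8, 13, 14, 15, 21, 26, 27}


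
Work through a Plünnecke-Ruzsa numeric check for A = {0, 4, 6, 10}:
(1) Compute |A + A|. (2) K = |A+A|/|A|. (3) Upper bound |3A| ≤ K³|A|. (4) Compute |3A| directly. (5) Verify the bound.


|A| = 4.
Step 1: Compute A + A by enumerating all 16 pairs.
A + A = {0, 4, 6, 8, 10, 12, 14, 16, 20}, so |A + A| = 9.
Step 2: Doubling constant K = |A + A|/|A| = 9/4 = 9/4 ≈ 2.2500.
Step 3: Plünnecke-Ruzsa gives |3A| ≤ K³·|A| = (2.2500)³ · 4 ≈ 45.5625.
Step 4: Compute 3A = A + A + A directly by enumerating all triples (a,b,c) ∈ A³; |3A| = 14.
Step 5: Check 14 ≤ 45.5625? Yes ✓.

K = 9/4, Plünnecke-Ruzsa bound K³|A| ≈ 45.5625, |3A| = 14, inequality holds.


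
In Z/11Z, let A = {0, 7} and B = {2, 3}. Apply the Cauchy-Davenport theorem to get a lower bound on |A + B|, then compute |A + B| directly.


Cauchy-Davenport: |A + B| ≥ min(p, |A| + |B| - 1) for A, B nonempty in Z/pZ.
|A| = 2, |B| = 2, p = 11.
CD lower bound = min(11, 2 + 2 - 1) = min(11, 3) = 3.
Compute A + B mod 11 directly:
a = 0: 0+2=2, 0+3=3
a = 7: 7+2=9, 7+3=10
A + B = {2, 3, 9, 10}, so |A + B| = 4.
Verify: 4 ≥ 3? Yes ✓.

CD lower bound = 3, actual |A + B| = 4.


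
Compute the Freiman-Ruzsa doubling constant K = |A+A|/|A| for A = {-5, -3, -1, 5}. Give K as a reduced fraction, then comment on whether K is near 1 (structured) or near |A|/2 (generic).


|A| = 4.
Compute A + A by enumerating all 16 pairs.
A + A = {-10, -8, -6, -4, -2, 0, 2, 4, 10}, so |A + A| = 9.
K = |A + A| / |A| = 9/4 (already in lowest terms) ≈ 2.2500.
Reference: AP of size 4 gives K = 7/4 ≈ 1.7500; a fully generic set of size 4 gives K ≈ 2.5000.

|A| = 4, |A + A| = 9, K = 9/4.


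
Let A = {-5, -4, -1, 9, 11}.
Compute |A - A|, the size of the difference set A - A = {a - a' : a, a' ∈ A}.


A - A = {a - a' : a, a' ∈ A}; |A| = 5.
Bounds: 2|A|-1 ≤ |A - A| ≤ |A|² - |A| + 1, i.e. 9 ≤ |A - A| ≤ 21.
Note: 0 ∈ A - A always (from a - a). The set is symmetric: if d ∈ A - A then -d ∈ A - A.
Enumerate nonzero differences d = a - a' with a > a' (then include -d):
Positive differences: {1, 2, 3, 4, 10, 12, 13, 14, 15, 16}
Full difference set: {0} ∪ (positive diffs) ∪ (negative diffs).
|A - A| = 1 + 2·10 = 21 (matches direct enumeration: 21).

|A - A| = 21


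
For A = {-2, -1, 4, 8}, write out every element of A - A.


A - A = {a - a' : a, a' ∈ A}.
Compute a - a' for each ordered pair (a, a'):
a = -2: -2--2=0, -2--1=-1, -2-4=-6, -2-8=-10
a = -1: -1--2=1, -1--1=0, -1-4=-5, -1-8=-9
a = 4: 4--2=6, 4--1=5, 4-4=0, 4-8=-4
a = 8: 8--2=10, 8--1=9, 8-4=4, 8-8=0
Collecting distinct values (and noting 0 appears from a-a):
A - A = {-10, -9, -6, -5, -4, -1, 0, 1, 4, 5, 6, 9, 10}
|A - A| = 13

A - A = {-10, -9, -6, -5, -4, -1, 0, 1, 4, 5, 6, 9, 10}


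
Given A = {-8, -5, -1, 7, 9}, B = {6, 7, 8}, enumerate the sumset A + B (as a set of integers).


A + B = {a + b : a ∈ A, b ∈ B}.
Enumerate all |A|·|B| = 5·3 = 15 pairs (a, b) and collect distinct sums.
a = -8: -8+6=-2, -8+7=-1, -8+8=0
a = -5: -5+6=1, -5+7=2, -5+8=3
a = -1: -1+6=5, -1+7=6, -1+8=7
a = 7: 7+6=13, 7+7=14, 7+8=15
a = 9: 9+6=15, 9+7=16, 9+8=17
Collecting distinct sums: A + B = {-2, -1, 0, 1, 2, 3, 5, 6, 7, 13, 14, 15, 16, 17}
|A + B| = 14

A + B = {-2, -1, 0, 1, 2, 3, 5, 6, 7, 13, 14, 15, 16, 17}


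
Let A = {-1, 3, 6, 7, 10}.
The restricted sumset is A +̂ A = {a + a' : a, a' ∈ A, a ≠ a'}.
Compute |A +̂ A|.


Restricted sumset: A +̂ A = {a + a' : a ∈ A, a' ∈ A, a ≠ a'}.
Equivalently, take A + A and drop any sum 2a that is achievable ONLY as a + a for a ∈ A (i.e. sums representable only with equal summands).
Enumerate pairs (a, a') with a < a' (symmetric, so each unordered pair gives one sum; this covers all a ≠ a'):
  -1 + 3 = 2
  -1 + 6 = 5
  -1 + 7 = 6
  -1 + 10 = 9
  3 + 6 = 9
  3 + 7 = 10
  3 + 10 = 13
  6 + 7 = 13
  6 + 10 = 16
  7 + 10 = 17
Collected distinct sums: {2, 5, 6, 9, 10, 13, 16, 17}
|A +̂ A| = 8
(Reference bound: |A +̂ A| ≥ 2|A| - 3 for |A| ≥ 2, with |A| = 5 giving ≥ 7.)

|A +̂ A| = 8


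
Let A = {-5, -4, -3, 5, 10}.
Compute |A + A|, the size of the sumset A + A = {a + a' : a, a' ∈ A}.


A + A = {a + a' : a, a' ∈ A}; |A| = 5.
General bounds: 2|A| - 1 ≤ |A + A| ≤ |A|(|A|+1)/2, i.e. 9 ≤ |A + A| ≤ 15.
Lower bound 2|A|-1 is attained iff A is an arithmetic progression.
Enumerate sums a + a' for a ≤ a' (symmetric, so this suffices):
a = -5: -5+-5=-10, -5+-4=-9, -5+-3=-8, -5+5=0, -5+10=5
a = -4: -4+-4=-8, -4+-3=-7, -4+5=1, -4+10=6
a = -3: -3+-3=-6, -3+5=2, -3+10=7
a = 5: 5+5=10, 5+10=15
a = 10: 10+10=20
Distinct sums: {-10, -9, -8, -7, -6, 0, 1, 2, 5, 6, 7, 10, 15, 20}
|A + A| = 14

|A + A| = 14


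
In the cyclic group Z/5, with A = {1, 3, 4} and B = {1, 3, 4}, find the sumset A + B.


Work in Z/5Z: reduce every sum a + b modulo 5.
Enumerate all 9 pairs:
a = 1: 1+1=2, 1+3=4, 1+4=0
a = 3: 3+1=4, 3+3=1, 3+4=2
a = 4: 4+1=0, 4+3=2, 4+4=3
Distinct residues collected: {0, 1, 2, 3, 4}
|A + B| = 5 (out of 5 total residues).

A + B = {0, 1, 2, 3, 4}


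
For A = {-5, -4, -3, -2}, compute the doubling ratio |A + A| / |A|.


|A| = 4.
Compute A + A by enumerating all 16 pairs.
A + A = {-10, -9, -8, -7, -6, -5, -4}, so |A + A| = 7.
K = |A + A| / |A| = 7/4 (already in lowest terms) ≈ 1.7500.
Reference: AP of size 4 gives K = 7/4 ≈ 1.7500; a fully generic set of size 4 gives K ≈ 2.5000.

|A| = 4, |A + A| = 7, K = 7/4.


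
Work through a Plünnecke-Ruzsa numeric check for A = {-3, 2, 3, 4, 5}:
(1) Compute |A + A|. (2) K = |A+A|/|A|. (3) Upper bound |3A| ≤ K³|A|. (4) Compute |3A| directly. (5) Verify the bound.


|A| = 5.
Step 1: Compute A + A by enumerating all 25 pairs.
A + A = {-6, -1, 0, 1, 2, 4, 5, 6, 7, 8, 9, 10}, so |A + A| = 12.
Step 2: Doubling constant K = |A + A|/|A| = 12/5 = 12/5 ≈ 2.4000.
Step 3: Plünnecke-Ruzsa gives |3A| ≤ K³·|A| = (2.4000)³ · 5 ≈ 69.1200.
Step 4: Compute 3A = A + A + A directly by enumerating all triples (a,b,c) ∈ A³; |3A| = 20.
Step 5: Check 20 ≤ 69.1200? Yes ✓.

K = 12/5, Plünnecke-Ruzsa bound K³|A| ≈ 69.1200, |3A| = 20, inequality holds.


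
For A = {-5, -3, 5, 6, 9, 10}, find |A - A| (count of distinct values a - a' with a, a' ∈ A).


A - A = {a - a' : a, a' ∈ A}; |A| = 6.
Bounds: 2|A|-1 ≤ |A - A| ≤ |A|² - |A| + 1, i.e. 11 ≤ |A - A| ≤ 31.
Note: 0 ∈ A - A always (from a - a). The set is symmetric: if d ∈ A - A then -d ∈ A - A.
Enumerate nonzero differences d = a - a' with a > a' (then include -d):
Positive differences: {1, 2, 3, 4, 5, 8, 9, 10, 11, 12, 13, 14, 15}
Full difference set: {0} ∪ (positive diffs) ∪ (negative diffs).
|A - A| = 1 + 2·13 = 27 (matches direct enumeration: 27).

|A - A| = 27


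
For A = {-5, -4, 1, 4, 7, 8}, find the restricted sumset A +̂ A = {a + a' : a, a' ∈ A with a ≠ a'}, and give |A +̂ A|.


Restricted sumset: A +̂ A = {a + a' : a ∈ A, a' ∈ A, a ≠ a'}.
Equivalently, take A + A and drop any sum 2a that is achievable ONLY as a + a for a ∈ A (i.e. sums representable only with equal summands).
Enumerate pairs (a, a') with a < a' (symmetric, so each unordered pair gives one sum; this covers all a ≠ a'):
  -5 + -4 = -9
  -5 + 1 = -4
  -5 + 4 = -1
  -5 + 7 = 2
  -5 + 8 = 3
  -4 + 1 = -3
  -4 + 4 = 0
  -4 + 7 = 3
  -4 + 8 = 4
  1 + 4 = 5
  1 + 7 = 8
  1 + 8 = 9
  4 + 7 = 11
  4 + 8 = 12
  7 + 8 = 15
Collected distinct sums: {-9, -4, -3, -1, 0, 2, 3, 4, 5, 8, 9, 11, 12, 15}
|A +̂ A| = 14
(Reference bound: |A +̂ A| ≥ 2|A| - 3 for |A| ≥ 2, with |A| = 6 giving ≥ 9.)

|A +̂ A| = 14


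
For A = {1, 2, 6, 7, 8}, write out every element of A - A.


A - A = {a - a' : a, a' ∈ A}.
Compute a - a' for each ordered pair (a, a'):
a = 1: 1-1=0, 1-2=-1, 1-6=-5, 1-7=-6, 1-8=-7
a = 2: 2-1=1, 2-2=0, 2-6=-4, 2-7=-5, 2-8=-6
a = 6: 6-1=5, 6-2=4, 6-6=0, 6-7=-1, 6-8=-2
a = 7: 7-1=6, 7-2=5, 7-6=1, 7-7=0, 7-8=-1
a = 8: 8-1=7, 8-2=6, 8-6=2, 8-7=1, 8-8=0
Collecting distinct values (and noting 0 appears from a-a):
A - A = {-7, -6, -5, -4, -2, -1, 0, 1, 2, 4, 5, 6, 7}
|A - A| = 13

A - A = {-7, -6, -5, -4, -2, -1, 0, 1, 2, 4, 5, 6, 7}


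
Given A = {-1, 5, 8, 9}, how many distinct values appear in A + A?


A + A = {a + a' : a, a' ∈ A}; |A| = 4.
General bounds: 2|A| - 1 ≤ |A + A| ≤ |A|(|A|+1)/2, i.e. 7 ≤ |A + A| ≤ 10.
Lower bound 2|A|-1 is attained iff A is an arithmetic progression.
Enumerate sums a + a' for a ≤ a' (symmetric, so this suffices):
a = -1: -1+-1=-2, -1+5=4, -1+8=7, -1+9=8
a = 5: 5+5=10, 5+8=13, 5+9=14
a = 8: 8+8=16, 8+9=17
a = 9: 9+9=18
Distinct sums: {-2, 4, 7, 8, 10, 13, 14, 16, 17, 18}
|A + A| = 10

|A + A| = 10


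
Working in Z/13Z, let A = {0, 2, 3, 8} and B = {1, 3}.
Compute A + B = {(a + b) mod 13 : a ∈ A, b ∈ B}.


Work in Z/13Z: reduce every sum a + b modulo 13.
Enumerate all 8 pairs:
a = 0: 0+1=1, 0+3=3
a = 2: 2+1=3, 2+3=5
a = 3: 3+1=4, 3+3=6
a = 8: 8+1=9, 8+3=11
Distinct residues collected: {1, 3, 4, 5, 6, 9, 11}
|A + B| = 7 (out of 13 total residues).

A + B = {1, 3, 4, 5, 6, 9, 11}


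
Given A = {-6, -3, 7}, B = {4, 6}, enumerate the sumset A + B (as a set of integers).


A + B = {a + b : a ∈ A, b ∈ B}.
Enumerate all |A|·|B| = 3·2 = 6 pairs (a, b) and collect distinct sums.
a = -6: -6+4=-2, -6+6=0
a = -3: -3+4=1, -3+6=3
a = 7: 7+4=11, 7+6=13
Collecting distinct sums: A + B = {-2, 0, 1, 3, 11, 13}
|A + B| = 6

A + B = {-2, 0, 1, 3, 11, 13}


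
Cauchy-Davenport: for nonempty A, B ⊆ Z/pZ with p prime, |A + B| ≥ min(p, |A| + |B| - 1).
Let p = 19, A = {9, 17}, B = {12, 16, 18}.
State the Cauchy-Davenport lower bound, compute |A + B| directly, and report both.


Cauchy-Davenport: |A + B| ≥ min(p, |A| + |B| - 1) for A, B nonempty in Z/pZ.
|A| = 2, |B| = 3, p = 19.
CD lower bound = min(19, 2 + 3 - 1) = min(19, 4) = 4.
Compute A + B mod 19 directly:
a = 9: 9+12=2, 9+16=6, 9+18=8
a = 17: 17+12=10, 17+16=14, 17+18=16
A + B = {2, 6, 8, 10, 14, 16}, so |A + B| = 6.
Verify: 6 ≥ 4? Yes ✓.

CD lower bound = 4, actual |A + B| = 6.


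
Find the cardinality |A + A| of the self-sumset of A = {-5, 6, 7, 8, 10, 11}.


A + A = {a + a' : a, a' ∈ A}; |A| = 6.
General bounds: 2|A| - 1 ≤ |A + A| ≤ |A|(|A|+1)/2, i.e. 11 ≤ |A + A| ≤ 21.
Lower bound 2|A|-1 is attained iff A is an arithmetic progression.
Enumerate sums a + a' for a ≤ a' (symmetric, so this suffices):
a = -5: -5+-5=-10, -5+6=1, -5+7=2, -5+8=3, -5+10=5, -5+11=6
a = 6: 6+6=12, 6+7=13, 6+8=14, 6+10=16, 6+11=17
a = 7: 7+7=14, 7+8=15, 7+10=17, 7+11=18
a = 8: 8+8=16, 8+10=18, 8+11=19
a = 10: 10+10=20, 10+11=21
a = 11: 11+11=22
Distinct sums: {-10, 1, 2, 3, 5, 6, 12, 13, 14, 15, 16, 17, 18, 19, 20, 21, 22}
|A + A| = 17

|A + A| = 17


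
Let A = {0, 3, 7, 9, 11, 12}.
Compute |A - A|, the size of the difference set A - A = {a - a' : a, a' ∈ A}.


A - A = {a - a' : a, a' ∈ A}; |A| = 6.
Bounds: 2|A|-1 ≤ |A - A| ≤ |A|² - |A| + 1, i.e. 11 ≤ |A - A| ≤ 31.
Note: 0 ∈ A - A always (from a - a). The set is symmetric: if d ∈ A - A then -d ∈ A - A.
Enumerate nonzero differences d = a - a' with a > a' (then include -d):
Positive differences: {1, 2, 3, 4, 5, 6, 7, 8, 9, 11, 12}
Full difference set: {0} ∪ (positive diffs) ∪ (negative diffs).
|A - A| = 1 + 2·11 = 23 (matches direct enumeration: 23).

|A - A| = 23


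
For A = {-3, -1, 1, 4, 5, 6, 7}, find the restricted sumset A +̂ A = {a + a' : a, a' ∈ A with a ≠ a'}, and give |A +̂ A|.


Restricted sumset: A +̂ A = {a + a' : a ∈ A, a' ∈ A, a ≠ a'}.
Equivalently, take A + A and drop any sum 2a that is achievable ONLY as a + a for a ∈ A (i.e. sums representable only with equal summands).
Enumerate pairs (a, a') with a < a' (symmetric, so each unordered pair gives one sum; this covers all a ≠ a'):
  -3 + -1 = -4
  -3 + 1 = -2
  -3 + 4 = 1
  -3 + 5 = 2
  -3 + 6 = 3
  -3 + 7 = 4
  -1 + 1 = 0
  -1 + 4 = 3
  -1 + 5 = 4
  -1 + 6 = 5
  -1 + 7 = 6
  1 + 4 = 5
  1 + 5 = 6
  1 + 6 = 7
  1 + 7 = 8
  4 + 5 = 9
  4 + 6 = 10
  4 + 7 = 11
  5 + 6 = 11
  5 + 7 = 12
  6 + 7 = 13
Collected distinct sums: {-4, -2, 0, 1, 2, 3, 4, 5, 6, 7, 8, 9, 10, 11, 12, 13}
|A +̂ A| = 16
(Reference bound: |A +̂ A| ≥ 2|A| - 3 for |A| ≥ 2, with |A| = 7 giving ≥ 11.)

|A +̂ A| = 16


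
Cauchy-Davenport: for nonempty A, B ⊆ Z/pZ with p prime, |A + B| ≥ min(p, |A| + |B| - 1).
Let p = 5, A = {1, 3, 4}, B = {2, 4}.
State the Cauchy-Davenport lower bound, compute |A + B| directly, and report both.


Cauchy-Davenport: |A + B| ≥ min(p, |A| + |B| - 1) for A, B nonempty in Z/pZ.
|A| = 3, |B| = 2, p = 5.
CD lower bound = min(5, 3 + 2 - 1) = min(5, 4) = 4.
Compute A + B mod 5 directly:
a = 1: 1+2=3, 1+4=0
a = 3: 3+2=0, 3+4=2
a = 4: 4+2=1, 4+4=3
A + B = {0, 1, 2, 3}, so |A + B| = 4.
Verify: 4 ≥ 4? Yes ✓.

CD lower bound = 4, actual |A + B| = 4.


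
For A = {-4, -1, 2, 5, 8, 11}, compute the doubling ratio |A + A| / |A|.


|A| = 6.
Compute A + A by enumerating all 36 pairs.
A + A = {-8, -5, -2, 1, 4, 7, 10, 13, 16, 19, 22}, so |A + A| = 11.
K = |A + A| / |A| = 11/6 (already in lowest terms) ≈ 1.8333.
Reference: AP of size 6 gives K = 11/6 ≈ 1.8333; a fully generic set of size 6 gives K ≈ 3.5000.

|A| = 6, |A + A| = 11, K = 11/6.


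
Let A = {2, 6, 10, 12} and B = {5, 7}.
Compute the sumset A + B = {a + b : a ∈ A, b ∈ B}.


A + B = {a + b : a ∈ A, b ∈ B}.
Enumerate all |A|·|B| = 4·2 = 8 pairs (a, b) and collect distinct sums.
a = 2: 2+5=7, 2+7=9
a = 6: 6+5=11, 6+7=13
a = 10: 10+5=15, 10+7=17
a = 12: 12+5=17, 12+7=19
Collecting distinct sums: A + B = {7, 9, 11, 13, 15, 17, 19}
|A + B| = 7

A + B = {7, 9, 11, 13, 15, 17, 19}


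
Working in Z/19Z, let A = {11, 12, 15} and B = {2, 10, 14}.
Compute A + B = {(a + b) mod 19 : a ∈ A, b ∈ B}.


Work in Z/19Z: reduce every sum a + b modulo 19.
Enumerate all 9 pairs:
a = 11: 11+2=13, 11+10=2, 11+14=6
a = 12: 12+2=14, 12+10=3, 12+14=7
a = 15: 15+2=17, 15+10=6, 15+14=10
Distinct residues collected: {2, 3, 6, 7, 10, 13, 14, 17}
|A + B| = 8 (out of 19 total residues).

A + B = {2, 3, 6, 7, 10, 13, 14, 17}


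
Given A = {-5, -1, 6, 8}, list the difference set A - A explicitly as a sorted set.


A - A = {a - a' : a, a' ∈ A}.
Compute a - a' for each ordered pair (a, a'):
a = -5: -5--5=0, -5--1=-4, -5-6=-11, -5-8=-13
a = -1: -1--5=4, -1--1=0, -1-6=-7, -1-8=-9
a = 6: 6--5=11, 6--1=7, 6-6=0, 6-8=-2
a = 8: 8--5=13, 8--1=9, 8-6=2, 8-8=0
Collecting distinct values (and noting 0 appears from a-a):
A - A = {-13, -11, -9, -7, -4, -2, 0, 2, 4, 7, 9, 11, 13}
|A - A| = 13

A - A = {-13, -11, -9, -7, -4, -2, 0, 2, 4, 7, 9, 11, 13}


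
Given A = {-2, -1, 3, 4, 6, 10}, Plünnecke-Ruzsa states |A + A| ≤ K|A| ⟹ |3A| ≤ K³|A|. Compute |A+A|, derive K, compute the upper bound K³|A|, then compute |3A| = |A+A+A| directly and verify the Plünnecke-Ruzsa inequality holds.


|A| = 6.
Step 1: Compute A + A by enumerating all 36 pairs.
A + A = {-4, -3, -2, 1, 2, 3, 4, 5, 6, 7, 8, 9, 10, 12, 13, 14, 16, 20}, so |A + A| = 18.
Step 2: Doubling constant K = |A + A|/|A| = 18/6 = 18/6 ≈ 3.0000.
Step 3: Plünnecke-Ruzsa gives |3A| ≤ K³·|A| = (3.0000)³ · 6 ≈ 162.0000.
Step 4: Compute 3A = A + A + A directly by enumerating all triples (a,b,c) ∈ A³; |3A| = 31.
Step 5: Check 31 ≤ 162.0000? Yes ✓.

K = 18/6, Plünnecke-Ruzsa bound K³|A| ≈ 162.0000, |3A| = 31, inequality holds.


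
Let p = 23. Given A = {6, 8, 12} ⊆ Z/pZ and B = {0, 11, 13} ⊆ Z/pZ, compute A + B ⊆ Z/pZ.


Work in Z/23Z: reduce every sum a + b modulo 23.
Enumerate all 9 pairs:
a = 6: 6+0=6, 6+11=17, 6+13=19
a = 8: 8+0=8, 8+11=19, 8+13=21
a = 12: 12+0=12, 12+11=0, 12+13=2
Distinct residues collected: {0, 2, 6, 8, 12, 17, 19, 21}
|A + B| = 8 (out of 23 total residues).

A + B = {0, 2, 6, 8, 12, 17, 19, 21}


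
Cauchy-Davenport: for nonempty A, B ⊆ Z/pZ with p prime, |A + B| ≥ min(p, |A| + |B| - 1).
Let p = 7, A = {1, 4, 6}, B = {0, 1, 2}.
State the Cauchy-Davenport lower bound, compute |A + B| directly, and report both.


Cauchy-Davenport: |A + B| ≥ min(p, |A| + |B| - 1) for A, B nonempty in Z/pZ.
|A| = 3, |B| = 3, p = 7.
CD lower bound = min(7, 3 + 3 - 1) = min(7, 5) = 5.
Compute A + B mod 7 directly:
a = 1: 1+0=1, 1+1=2, 1+2=3
a = 4: 4+0=4, 4+1=5, 4+2=6
a = 6: 6+0=6, 6+1=0, 6+2=1
A + B = {0, 1, 2, 3, 4, 5, 6}, so |A + B| = 7.
Verify: 7 ≥ 5? Yes ✓.

CD lower bound = 5, actual |A + B| = 7.


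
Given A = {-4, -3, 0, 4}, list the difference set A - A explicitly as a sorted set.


A - A = {a - a' : a, a' ∈ A}.
Compute a - a' for each ordered pair (a, a'):
a = -4: -4--4=0, -4--3=-1, -4-0=-4, -4-4=-8
a = -3: -3--4=1, -3--3=0, -3-0=-3, -3-4=-7
a = 0: 0--4=4, 0--3=3, 0-0=0, 0-4=-4
a = 4: 4--4=8, 4--3=7, 4-0=4, 4-4=0
Collecting distinct values (and noting 0 appears from a-a):
A - A = {-8, -7, -4, -3, -1, 0, 1, 3, 4, 7, 8}
|A - A| = 11

A - A = {-8, -7, -4, -3, -1, 0, 1, 3, 4, 7, 8}


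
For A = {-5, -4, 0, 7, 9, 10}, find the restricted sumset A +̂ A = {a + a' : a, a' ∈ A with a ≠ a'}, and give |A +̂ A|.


Restricted sumset: A +̂ A = {a + a' : a ∈ A, a' ∈ A, a ≠ a'}.
Equivalently, take A + A and drop any sum 2a that is achievable ONLY as a + a for a ∈ A (i.e. sums representable only with equal summands).
Enumerate pairs (a, a') with a < a' (symmetric, so each unordered pair gives one sum; this covers all a ≠ a'):
  -5 + -4 = -9
  -5 + 0 = -5
  -5 + 7 = 2
  -5 + 9 = 4
  -5 + 10 = 5
  -4 + 0 = -4
  -4 + 7 = 3
  -4 + 9 = 5
  -4 + 10 = 6
  0 + 7 = 7
  0 + 9 = 9
  0 + 10 = 10
  7 + 9 = 16
  7 + 10 = 17
  9 + 10 = 19
Collected distinct sums: {-9, -5, -4, 2, 3, 4, 5, 6, 7, 9, 10, 16, 17, 19}
|A +̂ A| = 14
(Reference bound: |A +̂ A| ≥ 2|A| - 3 for |A| ≥ 2, with |A| = 6 giving ≥ 9.)

|A +̂ A| = 14


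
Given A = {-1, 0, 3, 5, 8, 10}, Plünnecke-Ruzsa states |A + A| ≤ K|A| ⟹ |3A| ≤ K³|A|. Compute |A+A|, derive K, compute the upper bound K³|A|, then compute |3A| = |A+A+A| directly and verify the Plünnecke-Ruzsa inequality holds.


|A| = 6.
Step 1: Compute A + A by enumerating all 36 pairs.
A + A = {-2, -1, 0, 2, 3, 4, 5, 6, 7, 8, 9, 10, 11, 13, 15, 16, 18, 20}, so |A + A| = 18.
Step 2: Doubling constant K = |A + A|/|A| = 18/6 = 18/6 ≈ 3.0000.
Step 3: Plünnecke-Ruzsa gives |3A| ≤ K³·|A| = (3.0000)³ · 6 ≈ 162.0000.
Step 4: Compute 3A = A + A + A directly by enumerating all triples (a,b,c) ∈ A³; |3A| = 31.
Step 5: Check 31 ≤ 162.0000? Yes ✓.

K = 18/6, Plünnecke-Ruzsa bound K³|A| ≈ 162.0000, |3A| = 31, inequality holds.


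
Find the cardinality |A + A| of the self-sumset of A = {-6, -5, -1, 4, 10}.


A + A = {a + a' : a, a' ∈ A}; |A| = 5.
General bounds: 2|A| - 1 ≤ |A + A| ≤ |A|(|A|+1)/2, i.e. 9 ≤ |A + A| ≤ 15.
Lower bound 2|A|-1 is attained iff A is an arithmetic progression.
Enumerate sums a + a' for a ≤ a' (symmetric, so this suffices):
a = -6: -6+-6=-12, -6+-5=-11, -6+-1=-7, -6+4=-2, -6+10=4
a = -5: -5+-5=-10, -5+-1=-6, -5+4=-1, -5+10=5
a = -1: -1+-1=-2, -1+4=3, -1+10=9
a = 4: 4+4=8, 4+10=14
a = 10: 10+10=20
Distinct sums: {-12, -11, -10, -7, -6, -2, -1, 3, 4, 5, 8, 9, 14, 20}
|A + A| = 14

|A + A| = 14


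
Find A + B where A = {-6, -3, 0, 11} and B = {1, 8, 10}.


A + B = {a + b : a ∈ A, b ∈ B}.
Enumerate all |A|·|B| = 4·3 = 12 pairs (a, b) and collect distinct sums.
a = -6: -6+1=-5, -6+8=2, -6+10=4
a = -3: -3+1=-2, -3+8=5, -3+10=7
a = 0: 0+1=1, 0+8=8, 0+10=10
a = 11: 11+1=12, 11+8=19, 11+10=21
Collecting distinct sums: A + B = {-5, -2, 1, 2, 4, 5, 7, 8, 10, 12, 19, 21}
|A + B| = 12

A + B = {-5, -2, 1, 2, 4, 5, 7, 8, 10, 12, 19, 21}


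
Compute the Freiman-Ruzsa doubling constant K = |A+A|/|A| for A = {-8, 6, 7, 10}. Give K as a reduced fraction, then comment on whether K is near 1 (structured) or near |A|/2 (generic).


|A| = 4.
Compute A + A by enumerating all 16 pairs.
A + A = {-16, -2, -1, 2, 12, 13, 14, 16, 17, 20}, so |A + A| = 10.
K = |A + A| / |A| = 10/4 = 5/2 ≈ 2.5000.
Reference: AP of size 4 gives K = 7/4 ≈ 1.7500; a fully generic set of size 4 gives K ≈ 2.5000.

|A| = 4, |A + A| = 10, K = 10/4 = 5/2.


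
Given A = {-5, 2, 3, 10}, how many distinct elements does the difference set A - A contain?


A - A = {a - a' : a, a' ∈ A}; |A| = 4.
Bounds: 2|A|-1 ≤ |A - A| ≤ |A|² - |A| + 1, i.e. 7 ≤ |A - A| ≤ 13.
Note: 0 ∈ A - A always (from a - a). The set is symmetric: if d ∈ A - A then -d ∈ A - A.
Enumerate nonzero differences d = a - a' with a > a' (then include -d):
Positive differences: {1, 7, 8, 15}
Full difference set: {0} ∪ (positive diffs) ∪ (negative diffs).
|A - A| = 1 + 2·4 = 9 (matches direct enumeration: 9).

|A - A| = 9


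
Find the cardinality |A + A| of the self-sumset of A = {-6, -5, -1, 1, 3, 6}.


A + A = {a + a' : a, a' ∈ A}; |A| = 6.
General bounds: 2|A| - 1 ≤ |A + A| ≤ |A|(|A|+1)/2, i.e. 11 ≤ |A + A| ≤ 21.
Lower bound 2|A|-1 is attained iff A is an arithmetic progression.
Enumerate sums a + a' for a ≤ a' (symmetric, so this suffices):
a = -6: -6+-6=-12, -6+-5=-11, -6+-1=-7, -6+1=-5, -6+3=-3, -6+6=0
a = -5: -5+-5=-10, -5+-1=-6, -5+1=-4, -5+3=-2, -5+6=1
a = -1: -1+-1=-2, -1+1=0, -1+3=2, -1+6=5
a = 1: 1+1=2, 1+3=4, 1+6=7
a = 3: 3+3=6, 3+6=9
a = 6: 6+6=12
Distinct sums: {-12, -11, -10, -7, -6, -5, -4, -3, -2, 0, 1, 2, 4, 5, 6, 7, 9, 12}
|A + A| = 18

|A + A| = 18


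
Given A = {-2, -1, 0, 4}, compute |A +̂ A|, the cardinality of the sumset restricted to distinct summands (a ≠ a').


Restricted sumset: A +̂ A = {a + a' : a ∈ A, a' ∈ A, a ≠ a'}.
Equivalently, take A + A and drop any sum 2a that is achievable ONLY as a + a for a ∈ A (i.e. sums representable only with equal summands).
Enumerate pairs (a, a') with a < a' (symmetric, so each unordered pair gives one sum; this covers all a ≠ a'):
  -2 + -1 = -3
  -2 + 0 = -2
  -2 + 4 = 2
  -1 + 0 = -1
  -1 + 4 = 3
  0 + 4 = 4
Collected distinct sums: {-3, -2, -1, 2, 3, 4}
|A +̂ A| = 6
(Reference bound: |A +̂ A| ≥ 2|A| - 3 for |A| ≥ 2, with |A| = 4 giving ≥ 5.)

|A +̂ A| = 6


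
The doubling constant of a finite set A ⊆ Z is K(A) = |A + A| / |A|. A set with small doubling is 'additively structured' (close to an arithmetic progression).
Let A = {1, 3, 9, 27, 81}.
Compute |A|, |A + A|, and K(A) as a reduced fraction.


|A| = 5.
Compute A + A by enumerating all 25 pairs.
A + A = {2, 4, 6, 10, 12, 18, 28, 30, 36, 54, 82, 84, 90, 108, 162}, so |A + A| = 15.
K = |A + A| / |A| = 15/5 = 3/1 ≈ 3.0000.
Reference: AP of size 5 gives K = 9/5 ≈ 1.8000; a fully generic set of size 5 gives K ≈ 3.0000.

|A| = 5, |A + A| = 15, K = 15/5 = 3/1.


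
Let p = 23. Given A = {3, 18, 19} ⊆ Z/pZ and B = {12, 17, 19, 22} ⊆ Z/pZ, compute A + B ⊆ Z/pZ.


Work in Z/23Z: reduce every sum a + b modulo 23.
Enumerate all 12 pairs:
a = 3: 3+12=15, 3+17=20, 3+19=22, 3+22=2
a = 18: 18+12=7, 18+17=12, 18+19=14, 18+22=17
a = 19: 19+12=8, 19+17=13, 19+19=15, 19+22=18
Distinct residues collected: {2, 7, 8, 12, 13, 14, 15, 17, 18, 20, 22}
|A + B| = 11 (out of 23 total residues).

A + B = {2, 7, 8, 12, 13, 14, 15, 17, 18, 20, 22}


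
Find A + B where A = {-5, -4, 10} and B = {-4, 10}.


A + B = {a + b : a ∈ A, b ∈ B}.
Enumerate all |A|·|B| = 3·2 = 6 pairs (a, b) and collect distinct sums.
a = -5: -5+-4=-9, -5+10=5
a = -4: -4+-4=-8, -4+10=6
a = 10: 10+-4=6, 10+10=20
Collecting distinct sums: A + B = {-9, -8, 5, 6, 20}
|A + B| = 5

A + B = {-9, -8, 5, 6, 20}


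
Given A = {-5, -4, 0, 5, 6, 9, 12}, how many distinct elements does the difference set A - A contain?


A - A = {a - a' : a, a' ∈ A}; |A| = 7.
Bounds: 2|A|-1 ≤ |A - A| ≤ |A|² - |A| + 1, i.e. 13 ≤ |A - A| ≤ 43.
Note: 0 ∈ A - A always (from a - a). The set is symmetric: if d ∈ A - A then -d ∈ A - A.
Enumerate nonzero differences d = a - a' with a > a' (then include -d):
Positive differences: {1, 3, 4, 5, 6, 7, 9, 10, 11, 12, 13, 14, 16, 17}
Full difference set: {0} ∪ (positive diffs) ∪ (negative diffs).
|A - A| = 1 + 2·14 = 29 (matches direct enumeration: 29).

|A - A| = 29


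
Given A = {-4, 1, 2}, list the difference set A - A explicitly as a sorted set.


A - A = {a - a' : a, a' ∈ A}.
Compute a - a' for each ordered pair (a, a'):
a = -4: -4--4=0, -4-1=-5, -4-2=-6
a = 1: 1--4=5, 1-1=0, 1-2=-1
a = 2: 2--4=6, 2-1=1, 2-2=0
Collecting distinct values (and noting 0 appears from a-a):
A - A = {-6, -5, -1, 0, 1, 5, 6}
|A - A| = 7

A - A = {-6, -5, -1, 0, 1, 5, 6}


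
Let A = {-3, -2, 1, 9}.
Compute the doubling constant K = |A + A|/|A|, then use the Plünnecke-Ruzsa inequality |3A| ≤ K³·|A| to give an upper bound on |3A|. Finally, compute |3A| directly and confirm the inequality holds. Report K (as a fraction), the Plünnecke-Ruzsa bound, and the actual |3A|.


|A| = 4.
Step 1: Compute A + A by enumerating all 16 pairs.
A + A = {-6, -5, -4, -2, -1, 2, 6, 7, 10, 18}, so |A + A| = 10.
Step 2: Doubling constant K = |A + A|/|A| = 10/4 = 10/4 ≈ 2.5000.
Step 3: Plünnecke-Ruzsa gives |3A| ≤ K³·|A| = (2.5000)³ · 4 ≈ 62.5000.
Step 4: Compute 3A = A + A + A directly by enumerating all triples (a,b,c) ∈ A³; |3A| = 19.
Step 5: Check 19 ≤ 62.5000? Yes ✓.

K = 10/4, Plünnecke-Ruzsa bound K³|A| ≈ 62.5000, |3A| = 19, inequality holds.


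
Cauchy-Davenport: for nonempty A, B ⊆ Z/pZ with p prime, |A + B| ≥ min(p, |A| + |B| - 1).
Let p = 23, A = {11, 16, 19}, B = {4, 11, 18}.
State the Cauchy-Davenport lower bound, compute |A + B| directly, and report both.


Cauchy-Davenport: |A + B| ≥ min(p, |A| + |B| - 1) for A, B nonempty in Z/pZ.
|A| = 3, |B| = 3, p = 23.
CD lower bound = min(23, 3 + 3 - 1) = min(23, 5) = 5.
Compute A + B mod 23 directly:
a = 11: 11+4=15, 11+11=22, 11+18=6
a = 16: 16+4=20, 16+11=4, 16+18=11
a = 19: 19+4=0, 19+11=7, 19+18=14
A + B = {0, 4, 6, 7, 11, 14, 15, 20, 22}, so |A + B| = 9.
Verify: 9 ≥ 5? Yes ✓.

CD lower bound = 5, actual |A + B| = 9.


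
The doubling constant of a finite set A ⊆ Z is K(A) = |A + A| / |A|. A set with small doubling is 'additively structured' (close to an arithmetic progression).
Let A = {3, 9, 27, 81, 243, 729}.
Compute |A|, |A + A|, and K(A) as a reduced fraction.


|A| = 6.
Compute A + A by enumerating all 36 pairs.
A + A = {6, 12, 18, 30, 36, 54, 84, 90, 108, 162, 246, 252, 270, 324, 486, 732, 738, 756, 810, 972, 1458}, so |A + A| = 21.
K = |A + A| / |A| = 21/6 = 7/2 ≈ 3.5000.
Reference: AP of size 6 gives K = 11/6 ≈ 1.8333; a fully generic set of size 6 gives K ≈ 3.5000.

|A| = 6, |A + A| = 21, K = 21/6 = 7/2.


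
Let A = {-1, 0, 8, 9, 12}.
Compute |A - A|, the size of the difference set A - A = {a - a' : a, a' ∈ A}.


A - A = {a - a' : a, a' ∈ A}; |A| = 5.
Bounds: 2|A|-1 ≤ |A - A| ≤ |A|² - |A| + 1, i.e. 9 ≤ |A - A| ≤ 21.
Note: 0 ∈ A - A always (from a - a). The set is symmetric: if d ∈ A - A then -d ∈ A - A.
Enumerate nonzero differences d = a - a' with a > a' (then include -d):
Positive differences: {1, 3, 4, 8, 9, 10, 12, 13}
Full difference set: {0} ∪ (positive diffs) ∪ (negative diffs).
|A - A| = 1 + 2·8 = 17 (matches direct enumeration: 17).

|A - A| = 17


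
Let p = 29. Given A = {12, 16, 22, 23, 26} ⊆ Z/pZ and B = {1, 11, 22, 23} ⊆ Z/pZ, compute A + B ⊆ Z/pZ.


Work in Z/29Z: reduce every sum a + b modulo 29.
Enumerate all 20 pairs:
a = 12: 12+1=13, 12+11=23, 12+22=5, 12+23=6
a = 16: 16+1=17, 16+11=27, 16+22=9, 16+23=10
a = 22: 22+1=23, 22+11=4, 22+22=15, 22+23=16
a = 23: 23+1=24, 23+11=5, 23+22=16, 23+23=17
a = 26: 26+1=27, 26+11=8, 26+22=19, 26+23=20
Distinct residues collected: {4, 5, 6, 8, 9, 10, 13, 15, 16, 17, 19, 20, 23, 24, 27}
|A + B| = 15 (out of 29 total residues).

A + B = {4, 5, 6, 8, 9, 10, 13, 15, 16, 17, 19, 20, 23, 24, 27}
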